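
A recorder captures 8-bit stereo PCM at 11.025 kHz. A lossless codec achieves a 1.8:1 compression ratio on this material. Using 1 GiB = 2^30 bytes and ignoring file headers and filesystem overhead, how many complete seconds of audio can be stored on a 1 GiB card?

87,652 seconds

Uncompressed byte rate = 11,025 × 1 × 2 = 22,050 bytes/s.
After 1.8:1 compression, effective rate ≈ 12250 bytes/s.
Capacity = 1 × 1,073,741,824 = 1,073,741,824 bytes.
1,073,741,824 / effective rate ≈ 87652.39 s → 87,652 seconds.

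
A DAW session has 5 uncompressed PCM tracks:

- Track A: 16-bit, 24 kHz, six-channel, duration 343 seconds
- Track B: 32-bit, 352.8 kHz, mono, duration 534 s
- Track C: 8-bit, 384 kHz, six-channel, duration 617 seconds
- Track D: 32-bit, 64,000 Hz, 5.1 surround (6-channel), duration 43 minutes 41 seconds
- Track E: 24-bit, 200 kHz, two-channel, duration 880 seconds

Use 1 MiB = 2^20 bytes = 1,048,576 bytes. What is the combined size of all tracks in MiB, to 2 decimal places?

Track A: 24,000 × 343 × 2 × 6 = 98,784,000 bytes.
Track B: 352,800 × 534 × 4 × 1 = 753,580,800 bytes.
Track C: 384,000 × 617 × 1 × 6 = 1,421,568,000 bytes.
Track D: 43 minutes 41 seconds = 2,621 s; 64,000 × 2,621 × 4 × 6 = 4,025,856,000 bytes.
Track E: 200,000 × 880 × 3 × 2 = 1,056,000,000 bytes.
Total = 7,355,788,800 bytes = 7015.03 MiB.

7015.03 MiB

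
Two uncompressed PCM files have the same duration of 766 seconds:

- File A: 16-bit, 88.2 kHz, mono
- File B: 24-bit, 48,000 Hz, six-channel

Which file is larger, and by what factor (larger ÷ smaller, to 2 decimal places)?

File B, by a factor of 4.90

File A: 88,200 × 2 × 1 = 176,400 bytes/s.
File B: 48,000 × 3 × 6 = 864,000 bytes/s.
File B is larger; ratio = 661,824,000 / 135,122,400 = 4.90.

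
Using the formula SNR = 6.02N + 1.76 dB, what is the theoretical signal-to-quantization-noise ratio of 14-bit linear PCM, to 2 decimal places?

86.04 dB

6.02 × 14 + 1.76 = 86.04 dB.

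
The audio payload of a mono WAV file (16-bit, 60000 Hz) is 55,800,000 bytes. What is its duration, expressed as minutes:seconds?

7:45

Byte rate = 60,000 × 2 × 1 = 120,000 bytes/s.
Duration = 55,800,000 / 120,000 = 465 s.
465 s = 7:45.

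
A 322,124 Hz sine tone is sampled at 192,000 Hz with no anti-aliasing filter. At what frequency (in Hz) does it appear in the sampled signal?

61,876 Hz

Nyquist = 192,000/2 = 96,000 Hz; 322,124 Hz exceeds it.
Alias = |322,124 − 2×192,000| = |322,124 − 384,000| = 61,876 Hz.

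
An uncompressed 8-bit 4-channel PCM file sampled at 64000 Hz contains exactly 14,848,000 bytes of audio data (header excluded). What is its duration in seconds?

Byte rate = 64,000 × 1 × 4 = 256,000 bytes/s.
Duration = 14,848,000 / 256,000 = 58 s.

58 seconds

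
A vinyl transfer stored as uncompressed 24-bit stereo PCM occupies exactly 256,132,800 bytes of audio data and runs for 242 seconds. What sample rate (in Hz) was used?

176,400 Hz

Bytes = sample_rate × seconds × bytes_per_sample × channels.
sample_rate = 256,132,800 / (242 × 3 × 2) = 256,132,800 / 1,452 = 176,400 Hz.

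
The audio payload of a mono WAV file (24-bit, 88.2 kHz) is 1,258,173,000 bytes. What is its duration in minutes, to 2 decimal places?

79.25 minutes

Byte rate = 88,200 × 3 × 1 = 264,600 bytes/s.
Duration = 1,258,173,000 / 264,600 = 4,755 s.
4,755 s / 60 = 79.25 minutes.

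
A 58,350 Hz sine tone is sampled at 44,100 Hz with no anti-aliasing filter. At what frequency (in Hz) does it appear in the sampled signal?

14,250 Hz

Nyquist = 44,100/2 = 22,050 Hz; 58,350 Hz exceeds it.
Alias = |58,350 − 1×44,100| = |58,350 − 44,100| = 14,250 Hz.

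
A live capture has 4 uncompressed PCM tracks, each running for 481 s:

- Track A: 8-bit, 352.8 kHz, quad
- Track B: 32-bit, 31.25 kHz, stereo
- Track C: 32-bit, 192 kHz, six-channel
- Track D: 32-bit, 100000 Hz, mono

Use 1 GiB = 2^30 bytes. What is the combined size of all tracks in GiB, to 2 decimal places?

2.99 GiB

Track A: 352,800 × 481 × 1 × 4 = 678,787,200 bytes.
Track B: 31,250 × 481 × 4 × 2 = 120,250,000 bytes.
Track C: 192,000 × 481 × 4 × 6 = 2,216,448,000 bytes.
Track D: 100,000 × 481 × 4 × 1 = 192,400,000 bytes.
Total = 3,207,885,200 bytes = 2.99 GiB.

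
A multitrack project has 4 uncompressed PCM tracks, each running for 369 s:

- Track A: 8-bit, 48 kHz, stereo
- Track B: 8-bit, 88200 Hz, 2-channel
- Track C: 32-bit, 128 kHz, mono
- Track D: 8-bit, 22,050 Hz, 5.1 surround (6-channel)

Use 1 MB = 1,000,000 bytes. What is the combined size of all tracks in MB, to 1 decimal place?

338.3 MB

Track A: 48,000 × 369 × 1 × 2 = 35,424,000 bytes.
Track B: 88,200 × 369 × 1 × 2 = 65,091,600 bytes.
Track C: 128,000 × 369 × 4 × 1 = 188,928,000 bytes.
Track D: 22,050 × 369 × 1 × 6 = 48,818,700 bytes.
Total = 338,262,300 bytes = 338.3 MB.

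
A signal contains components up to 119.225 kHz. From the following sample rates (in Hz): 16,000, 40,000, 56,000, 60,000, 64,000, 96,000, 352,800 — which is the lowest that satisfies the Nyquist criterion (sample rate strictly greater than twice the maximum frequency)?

352,800 Hz

Need sample rate > 2 × 119,225 = 238,450 Hz.
Lowest listed rate above 238,450 Hz is 352,800 Hz.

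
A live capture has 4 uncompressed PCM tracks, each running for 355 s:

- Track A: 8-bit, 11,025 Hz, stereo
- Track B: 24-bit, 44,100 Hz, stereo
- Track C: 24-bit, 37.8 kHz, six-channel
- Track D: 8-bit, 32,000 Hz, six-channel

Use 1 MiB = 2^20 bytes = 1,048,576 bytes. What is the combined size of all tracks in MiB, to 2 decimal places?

392.40 MiB

Track A: 11,025 × 355 × 1 × 2 = 7,827,750 bytes.
Track B: 44,100 × 355 × 3 × 2 = 93,933,000 bytes.
Track C: 37,800 × 355 × 3 × 6 = 241,542,000 bytes.
Track D: 32,000 × 355 × 1 × 6 = 68,160,000 bytes.
Total = 411,462,750 bytes = 392.40 MiB.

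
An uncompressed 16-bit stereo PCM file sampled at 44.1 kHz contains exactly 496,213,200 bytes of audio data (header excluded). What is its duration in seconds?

2,813 seconds

Byte rate = 44,100 × 2 × 2 = 176,400 bytes/s.
Duration = 496,213,200 / 176,400 = 2,813 s.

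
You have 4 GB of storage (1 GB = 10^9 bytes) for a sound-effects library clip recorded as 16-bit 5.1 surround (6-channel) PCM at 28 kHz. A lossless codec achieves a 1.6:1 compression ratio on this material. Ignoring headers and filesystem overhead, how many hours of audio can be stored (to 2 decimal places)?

Uncompressed byte rate = 28,000 × 2 × 6 = 336,000 bytes/s.
After 1.6:1 compression, effective rate ≈ 210000 bytes/s.
Capacity = 4 × 1,000,000,000 = 4,000,000,000 bytes.
4,000,000,000 / effective rate ≈ 19047.62 s → 5.29 hours.

5.29 hours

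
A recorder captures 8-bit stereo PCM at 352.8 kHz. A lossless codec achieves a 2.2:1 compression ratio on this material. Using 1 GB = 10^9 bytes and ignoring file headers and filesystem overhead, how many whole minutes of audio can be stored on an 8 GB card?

415 minutes

Uncompressed byte rate = 352,800 × 1 × 2 = 705,600 bytes/s.
After 2.2:1 compression, effective rate ≈ 320727.27 bytes/s.
Capacity = 8 × 1,000,000,000 = 8,000,000,000 bytes.
8,000,000,000 / effective rate ≈ 24943.31 s → 415 minutes.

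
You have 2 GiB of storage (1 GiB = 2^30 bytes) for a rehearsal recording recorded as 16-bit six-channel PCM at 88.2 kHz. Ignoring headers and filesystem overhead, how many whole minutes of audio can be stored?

33 minutes

Uncompressed byte rate = 88,200 × 2 × 6 = 1,058,400 bytes/s.
Capacity = 2 × 1,073,741,824 = 2,147,483,648 bytes.
2,147,483,648 / 1,058,400 ≈ 2028.99 s → 33 minutes.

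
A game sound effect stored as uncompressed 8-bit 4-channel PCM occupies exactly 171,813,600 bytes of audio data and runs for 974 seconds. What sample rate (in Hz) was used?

44,100 Hz

Bytes = sample_rate × seconds × bytes_per_sample × channels.
sample_rate = 171,813,600 / (974 × 1 × 4) = 171,813,600 / 3,896 = 44,100 Hz.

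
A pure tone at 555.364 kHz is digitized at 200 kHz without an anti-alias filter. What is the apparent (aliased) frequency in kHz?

Nyquist = 200,000/2 = 100,000 Hz; 555,364 Hz exceeds it.
Alias = |555,364 − 3×200,000| = |555,364 − 600,000| = 44,636 Hz = 44.636 kHz.

44.636 kHz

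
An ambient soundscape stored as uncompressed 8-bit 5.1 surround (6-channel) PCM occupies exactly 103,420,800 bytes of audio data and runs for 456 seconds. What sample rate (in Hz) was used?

37,800 Hz

Bytes = sample_rate × seconds × bytes_per_sample × channels.
sample_rate = 103,420,800 / (456 × 1 × 6) = 103,420,800 / 2,736 = 37,800 Hz.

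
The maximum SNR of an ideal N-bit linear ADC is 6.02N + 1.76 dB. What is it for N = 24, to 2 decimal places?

6.02 × 24 + 1.76 = 146.24 dB.

146.24 dB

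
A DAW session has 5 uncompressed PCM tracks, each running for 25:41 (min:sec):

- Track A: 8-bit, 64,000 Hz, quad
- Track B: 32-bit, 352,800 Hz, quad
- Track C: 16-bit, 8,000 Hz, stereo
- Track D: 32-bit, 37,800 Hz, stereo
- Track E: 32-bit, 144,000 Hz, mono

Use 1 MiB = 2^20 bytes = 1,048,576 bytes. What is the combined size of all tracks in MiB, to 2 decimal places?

25:41 (min:sec) = 1,541 s.
Track A: 64,000 × 1,541 × 1 × 4 = 394,496,000 bytes.
Track B: 352,800 × 1,541 × 4 × 4 = 8,698,636,800 bytes.
Track C: 8,000 × 1,541 × 2 × 2 = 49,312,000 bytes.
Track D: 37,800 × 1,541 × 4 × 2 = 465,998,400 bytes.
Track E: 144,000 × 1,541 × 4 × 1 = 887,616,000 bytes.
Total = 10,496,059,200 bytes = 10009.82 MiB.

10009.82 MiB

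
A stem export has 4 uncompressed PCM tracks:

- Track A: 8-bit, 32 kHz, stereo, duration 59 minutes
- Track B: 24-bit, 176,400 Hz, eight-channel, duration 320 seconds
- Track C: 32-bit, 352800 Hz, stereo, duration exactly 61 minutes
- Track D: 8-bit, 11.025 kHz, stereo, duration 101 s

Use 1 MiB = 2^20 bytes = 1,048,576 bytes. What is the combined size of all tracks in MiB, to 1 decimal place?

Track A: 59 minutes = 3,540 s; 32,000 × 3,540 × 1 × 2 = 226,560,000 bytes.
Track B: 176,400 × 320 × 3 × 8 = 1,354,752,000 bytes.
Track C: exactly 61 minutes = 3,660 s; 352,800 × 3,660 × 4 × 2 = 10,329,984,000 bytes.
Track D: 11,025 × 101 × 1 × 2 = 2,227,050 bytes.
Total = 11,913,523,050 bytes = 11361.6 MiB.

11361.6 MiB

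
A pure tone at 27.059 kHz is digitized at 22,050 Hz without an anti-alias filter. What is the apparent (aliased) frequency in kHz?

5.009 kHz

Nyquist = 22,050/2 = 11,025 Hz; 27,059 Hz exceeds it.
Alias = |27,059 − 1×22,050| = |27,059 − 22,050| = 5,009 Hz = 5.009 kHz.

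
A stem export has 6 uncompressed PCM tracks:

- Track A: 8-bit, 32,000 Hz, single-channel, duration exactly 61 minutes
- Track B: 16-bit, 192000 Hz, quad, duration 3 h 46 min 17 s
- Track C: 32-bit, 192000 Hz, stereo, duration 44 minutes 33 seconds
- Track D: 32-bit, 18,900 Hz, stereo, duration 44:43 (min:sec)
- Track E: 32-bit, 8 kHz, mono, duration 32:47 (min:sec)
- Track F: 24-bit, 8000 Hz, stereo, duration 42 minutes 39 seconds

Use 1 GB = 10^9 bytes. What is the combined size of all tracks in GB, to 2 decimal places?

Track A: exactly 61 minutes = 3,660 s; 32,000 × 3,660 × 1 × 1 = 117,120,000 bytes.
Track B: 3 h 46 min 17 s = 13,577 s; 192,000 × 13,577 × 2 × 4 = 20,854,272,000 bytes.
Track C: 44 minutes 33 seconds = 2,673 s; 192,000 × 2,673 × 4 × 2 = 4,105,728,000 bytes.
Track D: 44:43 (min:sec) = 2,683 s; 18,900 × 2,683 × 4 × 2 = 405,669,600 bytes.
Track E: 32:47 (min:sec) = 1,967 s; 8,000 × 1,967 × 4 × 1 = 62,944,000 bytes.
Track F: 42 minutes 39 seconds = 2,559 s; 8,000 × 2,559 × 3 × 2 = 122,832,000 bytes.
Total = 25,668,565,600 bytes = 25.67 GB.

25.67 GB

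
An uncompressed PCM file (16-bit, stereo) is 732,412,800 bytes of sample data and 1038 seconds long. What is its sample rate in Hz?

Bytes = sample_rate × seconds × bytes_per_sample × channels.
sample_rate = 732,412,800 / (1,038 × 2 × 2) = 732,412,800 / 4,152 = 176,400 Hz.

176,400 Hz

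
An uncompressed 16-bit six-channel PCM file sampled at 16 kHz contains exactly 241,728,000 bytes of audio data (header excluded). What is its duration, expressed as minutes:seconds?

20:59

Byte rate = 16,000 × 2 × 6 = 192,000 bytes/s.
Duration = 241,728,000 / 192,000 = 1,259 s.
1,259 s = 20:59.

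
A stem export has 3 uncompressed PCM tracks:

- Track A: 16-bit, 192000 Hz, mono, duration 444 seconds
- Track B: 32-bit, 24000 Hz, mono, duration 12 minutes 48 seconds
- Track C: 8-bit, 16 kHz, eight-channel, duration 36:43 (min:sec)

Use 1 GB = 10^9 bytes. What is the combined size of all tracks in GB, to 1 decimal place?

Track A: 192,000 × 444 × 2 × 1 = 170,496,000 bytes.
Track B: 12 minutes 48 seconds = 768 s; 24,000 × 768 × 4 × 1 = 73,728,000 bytes.
Track C: 36:43 (min:sec) = 2,203 s; 16,000 × 2,203 × 1 × 8 = 281,984,000 bytes.
Total = 526,208,000 bytes = 0.5 GB.

0.5 GB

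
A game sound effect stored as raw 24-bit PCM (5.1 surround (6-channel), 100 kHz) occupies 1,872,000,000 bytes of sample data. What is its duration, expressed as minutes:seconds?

Byte rate = 100,000 × 3 × 6 = 1,800,000 bytes/s.
Duration = 1,872,000,000 / 1,800,000 = 1,040 s.
1,040 s = 17:20.

17:20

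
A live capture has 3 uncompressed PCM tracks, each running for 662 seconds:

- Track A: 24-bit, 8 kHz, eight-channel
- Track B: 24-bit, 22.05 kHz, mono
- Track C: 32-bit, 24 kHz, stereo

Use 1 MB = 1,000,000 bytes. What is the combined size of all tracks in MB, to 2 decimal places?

298.00 MB

Track A: 8,000 × 662 × 3 × 8 = 127,104,000 bytes.
Track B: 22,050 × 662 × 3 × 1 = 43,791,300 bytes.
Track C: 24,000 × 662 × 4 × 2 = 127,104,000 bytes.
Total = 297,999,300 bytes = 298.00 MB.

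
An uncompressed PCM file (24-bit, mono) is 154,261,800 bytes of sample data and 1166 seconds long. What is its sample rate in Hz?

Bytes = sample_rate × seconds × bytes_per_sample × channels.
sample_rate = 154,261,800 / (1,166 × 3 × 1) = 154,261,800 / 3,498 = 44,100 Hz.

44,100 Hz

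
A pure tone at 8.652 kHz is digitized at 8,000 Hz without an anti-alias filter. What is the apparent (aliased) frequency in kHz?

0.652 kHz

Nyquist = 8,000/2 = 4,000 Hz; 8,652 Hz exceeds it.
Alias = |8,652 − 1×8,000| = |8,652 − 8,000| = 652 Hz = 0.652 kHz.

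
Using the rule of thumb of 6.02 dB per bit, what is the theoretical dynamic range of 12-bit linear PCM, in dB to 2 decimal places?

72.24 dB

12 × 6.02 = 72.24 dB.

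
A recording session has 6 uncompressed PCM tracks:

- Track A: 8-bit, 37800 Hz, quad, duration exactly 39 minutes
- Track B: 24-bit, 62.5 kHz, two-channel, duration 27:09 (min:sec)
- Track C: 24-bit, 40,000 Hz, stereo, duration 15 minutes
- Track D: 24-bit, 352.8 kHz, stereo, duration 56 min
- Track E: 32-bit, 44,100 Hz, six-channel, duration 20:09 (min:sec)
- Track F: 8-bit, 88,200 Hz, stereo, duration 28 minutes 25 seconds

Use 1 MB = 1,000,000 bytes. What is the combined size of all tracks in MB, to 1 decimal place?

Track A: exactly 39 minutes = 2,340 s; 37,800 × 2,340 × 1 × 4 = 353,808,000 bytes.
Track B: 27:09 (min:sec) = 1,629 s; 62,500 × 1,629 × 3 × 2 = 610,875,000 bytes.
Track C: 15 minutes = 900 s; 40,000 × 900 × 3 × 2 = 216,000,000 bytes.
Track D: 56 min = 3,360 s; 352,800 × 3,360 × 3 × 2 = 7,112,448,000 bytes.
Track E: 20:09 (min:sec) = 1,209 s; 44,100 × 1,209 × 4 × 6 = 1,279,605,600 bytes.
Track F: 28 minutes 25 seconds = 1,705 s; 88,200 × 1,705 × 1 × 2 = 300,762,000 bytes.
Total = 9,873,498,600 bytes = 9873.5 MB.

9873.5 MB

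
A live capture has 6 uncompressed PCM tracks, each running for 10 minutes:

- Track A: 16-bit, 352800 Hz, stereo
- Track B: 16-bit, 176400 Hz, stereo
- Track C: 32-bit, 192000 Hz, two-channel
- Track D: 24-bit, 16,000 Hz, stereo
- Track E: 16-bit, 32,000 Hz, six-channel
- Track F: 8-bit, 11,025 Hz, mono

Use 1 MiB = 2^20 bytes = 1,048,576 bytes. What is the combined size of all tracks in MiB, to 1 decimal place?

2371.1 MiB

10 minutes = 600 s.
Track A: 352,800 × 600 × 2 × 2 = 846,720,000 bytes.
Track B: 176,400 × 600 × 2 × 2 = 423,360,000 bytes.
Track C: 192,000 × 600 × 4 × 2 = 921,600,000 bytes.
Track D: 16,000 × 600 × 3 × 2 = 57,600,000 bytes.
Track E: 32,000 × 600 × 2 × 6 = 230,400,000 bytes.
Track F: 11,025 × 600 × 1 × 1 = 6,615,000 bytes.
Total = 2,486,295,000 bytes = 2371.1 MiB.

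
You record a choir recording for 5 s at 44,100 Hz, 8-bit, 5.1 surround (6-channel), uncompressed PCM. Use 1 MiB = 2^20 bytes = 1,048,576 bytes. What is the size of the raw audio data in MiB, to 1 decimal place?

1.3 MiB

Bytes = 44,100 samples/s × 5 s × 1 bytes/sample × 6 ch = 1,323,000 bytes.
1,323,000 / 1,048,576 = 1.3 MiB.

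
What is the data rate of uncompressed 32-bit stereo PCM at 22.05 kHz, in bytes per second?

176,400 bytes/s

Bit rate = 22,050 × 32 × 2 = 1,411,200 bits/s.
1,411,200 / 8 = 176,400 bytes/s.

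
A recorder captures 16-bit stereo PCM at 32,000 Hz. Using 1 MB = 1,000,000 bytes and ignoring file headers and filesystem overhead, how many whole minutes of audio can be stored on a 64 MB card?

8 minutes

Uncompressed byte rate = 32,000 × 2 × 2 = 128,000 bytes/s.
Capacity = 64 × 1,000,000 = 64,000,000 bytes.
64,000,000 / 128,000 ≈ 500 s → 8 minutes.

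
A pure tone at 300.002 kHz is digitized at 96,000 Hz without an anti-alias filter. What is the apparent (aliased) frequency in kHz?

Nyquist = 96,000/2 = 48,000 Hz; 300,002 Hz exceeds it.
Alias = |300,002 − 3×96,000| = |300,002 − 288,000| = 12,002 Hz = 12.002 kHz.

12.002 kHz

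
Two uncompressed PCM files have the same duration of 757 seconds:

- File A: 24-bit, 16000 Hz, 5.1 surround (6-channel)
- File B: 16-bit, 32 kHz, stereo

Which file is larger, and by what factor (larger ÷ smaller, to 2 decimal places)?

File A: 16,000 × 3 × 6 = 288,000 bytes/s.
File B: 32,000 × 2 × 2 = 128,000 bytes/s.
File A is larger; ratio = 218,016,000 / 96,896,000 = 2.25.

File A, by a factor of 2.25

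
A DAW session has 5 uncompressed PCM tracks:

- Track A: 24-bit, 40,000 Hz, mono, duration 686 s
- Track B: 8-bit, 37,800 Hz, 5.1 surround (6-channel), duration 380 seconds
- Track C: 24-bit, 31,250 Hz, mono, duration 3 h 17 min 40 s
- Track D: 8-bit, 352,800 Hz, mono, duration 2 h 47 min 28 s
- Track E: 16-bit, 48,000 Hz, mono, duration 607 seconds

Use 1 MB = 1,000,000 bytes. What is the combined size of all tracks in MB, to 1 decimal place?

4883.6 MB

Track A: 40,000 × 686 × 3 × 1 = 82,320,000 bytes.
Track B: 37,800 × 380 × 1 × 6 = 86,184,000 bytes.
Track C: 3 h 17 min 40 s = 11,860 s; 31,250 × 11,860 × 3 × 1 = 1,111,875,000 bytes.
Track D: 2 h 47 min 28 s = 10,048 s; 352,800 × 10,048 × 1 × 1 = 3,544,934,400 bytes.
Track E: 48,000 × 607 × 2 × 1 = 58,272,000 bytes.
Total = 4,883,585,400 bytes = 4883.6 MB.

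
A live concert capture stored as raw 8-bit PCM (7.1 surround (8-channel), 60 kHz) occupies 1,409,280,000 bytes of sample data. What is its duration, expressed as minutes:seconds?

Byte rate = 60,000 × 1 × 8 = 480,000 bytes/s.
Duration = 1,409,280,000 / 480,000 = 2,936 s.
2,936 s = 48:56.

48:56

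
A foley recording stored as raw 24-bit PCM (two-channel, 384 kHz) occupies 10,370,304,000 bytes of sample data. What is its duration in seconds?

4,501 seconds

Byte rate = 384,000 × 3 × 2 = 2,304,000 bytes/s.
Duration = 10,370,304,000 / 2,304,000 = 4,501 s.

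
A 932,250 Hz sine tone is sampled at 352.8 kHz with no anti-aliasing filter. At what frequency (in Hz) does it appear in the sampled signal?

126,150 Hz

Nyquist = 352,800/2 = 176,400 Hz; 932,250 Hz exceeds it.
Alias = |932,250 − 3×352,800| = |932,250 − 1,058,400| = 126,150 Hz.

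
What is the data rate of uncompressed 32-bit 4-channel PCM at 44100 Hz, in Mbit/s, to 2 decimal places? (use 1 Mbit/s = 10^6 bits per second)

5.64 Mbit/s

Bit rate = 44,100 × 32 × 4 = 5,644,800 bits/s.
= 5.64 Mbit/s.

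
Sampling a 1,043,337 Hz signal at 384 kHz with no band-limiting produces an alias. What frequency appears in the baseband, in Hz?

108,663 Hz

Nyquist = 384,000/2 = 192,000 Hz; 1,043,337 Hz exceeds it.
Alias = |1,043,337 − 3×384,000| = |1,043,337 − 1,152,000| = 108,663 Hz.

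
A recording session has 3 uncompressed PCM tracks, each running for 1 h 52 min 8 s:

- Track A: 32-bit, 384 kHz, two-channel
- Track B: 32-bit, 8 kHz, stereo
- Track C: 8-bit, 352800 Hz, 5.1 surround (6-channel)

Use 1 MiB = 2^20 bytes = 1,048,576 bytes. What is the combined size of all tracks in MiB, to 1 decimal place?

33703.6 MiB

1 h 52 min 8 s = 6,728 s.
Track A: 384,000 × 6,728 × 4 × 2 = 20,668,416,000 bytes.
Track B: 8,000 × 6,728 × 4 × 2 = 430,592,000 bytes.
Track C: 352,800 × 6,728 × 1 × 6 = 14,241,830,400 bytes.
Total = 35,340,838,400 bytes = 33703.6 MiB.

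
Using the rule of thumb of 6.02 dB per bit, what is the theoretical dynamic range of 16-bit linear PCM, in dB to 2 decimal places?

16 × 6.02 = 96.32 dB.

96.32 dB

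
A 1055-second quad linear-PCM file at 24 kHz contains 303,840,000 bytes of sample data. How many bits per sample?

Bytes per sample = 303,840,000 / (24,000 × 1,055 × 4) = 303,840,000 / 101,280,000 = 3.
Bit depth = 3 × 8 = 24 bits.

24 bits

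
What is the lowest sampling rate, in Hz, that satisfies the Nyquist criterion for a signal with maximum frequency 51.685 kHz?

103,370 Hz

Minimum sample rate = 2 × 51,685 Hz = 103,370 Hz.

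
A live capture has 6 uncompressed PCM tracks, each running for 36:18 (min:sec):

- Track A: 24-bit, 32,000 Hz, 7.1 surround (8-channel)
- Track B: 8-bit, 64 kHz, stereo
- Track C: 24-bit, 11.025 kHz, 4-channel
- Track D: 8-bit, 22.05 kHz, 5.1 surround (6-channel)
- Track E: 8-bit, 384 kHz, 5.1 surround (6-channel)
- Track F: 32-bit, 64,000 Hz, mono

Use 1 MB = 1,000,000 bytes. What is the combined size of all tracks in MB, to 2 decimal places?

8103.47 MB

36:18 (min:sec) = 2,178 s.
Track A: 32,000 × 2,178 × 3 × 8 = 1,672,704,000 bytes.
Track B: 64,000 × 2,178 × 1 × 2 = 278,784,000 bytes.
Track C: 11,025 × 2,178 × 3 × 4 = 288,149,400 bytes.
Track D: 22,050 × 2,178 × 1 × 6 = 288,149,400 bytes.
Track E: 384,000 × 2,178 × 1 × 6 = 5,018,112,000 bytes.
Track F: 64,000 × 2,178 × 4 × 1 = 557,568,000 bytes.
Total = 8,103,466,800 bytes = 8103.47 MB.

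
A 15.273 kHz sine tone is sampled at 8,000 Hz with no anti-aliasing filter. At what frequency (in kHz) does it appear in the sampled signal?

0.727 kHz

Nyquist = 8,000/2 = 4,000 Hz; 15,273 Hz exceeds it.
Alias = |15,273 − 2×8,000| = |15,273 − 16,000| = 727 Hz = 0.727 kHz.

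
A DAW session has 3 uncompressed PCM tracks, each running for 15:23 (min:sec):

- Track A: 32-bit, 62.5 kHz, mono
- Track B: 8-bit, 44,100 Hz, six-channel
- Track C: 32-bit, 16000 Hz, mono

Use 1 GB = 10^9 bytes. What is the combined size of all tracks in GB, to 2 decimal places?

0.53 GB

15:23 (min:sec) = 923 s.
Track A: 62,500 × 923 × 4 × 1 = 230,750,000 bytes.
Track B: 44,100 × 923 × 1 × 6 = 244,225,800 bytes.
Track C: 16,000 × 923 × 4 × 1 = 59,072,000 bytes.
Total = 534,047,800 bytes = 0.53 GB.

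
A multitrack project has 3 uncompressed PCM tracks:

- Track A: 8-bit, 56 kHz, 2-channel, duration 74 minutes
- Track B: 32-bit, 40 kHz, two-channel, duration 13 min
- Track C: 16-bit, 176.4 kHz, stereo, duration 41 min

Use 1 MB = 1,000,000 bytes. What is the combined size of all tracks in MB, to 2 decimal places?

Track A: 74 minutes = 4,440 s; 56,000 × 4,440 × 1 × 2 = 497,280,000 bytes.
Track B: 13 min = 780 s; 40,000 × 780 × 4 × 2 = 249,600,000 bytes.
Track C: 41 min = 2,460 s; 176,400 × 2,460 × 2 × 2 = 1,735,776,000 bytes.
Total = 2,482,656,000 bytes = 2482.66 MB.

2482.66 MB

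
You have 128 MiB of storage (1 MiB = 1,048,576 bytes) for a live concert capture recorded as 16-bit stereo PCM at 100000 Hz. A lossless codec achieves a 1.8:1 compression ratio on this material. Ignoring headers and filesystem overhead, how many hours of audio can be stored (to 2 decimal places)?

Uncompressed byte rate = 100,000 × 2 × 2 = 400,000 bytes/s.
After 1.8:1 compression, effective rate ≈ 222222.22 bytes/s.
Capacity = 128 × 1,048,576 = 134,217,728 bytes.
134,217,728 / effective rate ≈ 603.98 s → 0.17 hours.

0.17 hours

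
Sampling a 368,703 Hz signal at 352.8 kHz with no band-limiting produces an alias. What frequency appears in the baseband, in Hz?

15,903 Hz

Nyquist = 352,800/2 = 176,400 Hz; 368,703 Hz exceeds it.
Alias = |368,703 − 1×352,800| = |368,703 − 352,800| = 15,903 Hz.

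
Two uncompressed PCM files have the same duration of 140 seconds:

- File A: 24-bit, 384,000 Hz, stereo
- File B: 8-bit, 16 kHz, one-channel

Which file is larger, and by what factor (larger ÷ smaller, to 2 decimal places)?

File A, by a factor of 144.00

File A: 384,000 × 3 × 2 = 2,304,000 bytes/s.
File B: 16,000 × 1 × 1 = 16,000 bytes/s.
File A is larger; ratio = 322,560,000 / 2,240,000 = 144.00.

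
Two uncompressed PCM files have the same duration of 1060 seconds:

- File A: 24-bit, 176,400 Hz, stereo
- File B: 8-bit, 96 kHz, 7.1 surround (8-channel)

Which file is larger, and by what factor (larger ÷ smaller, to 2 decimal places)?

File A: 176,400 × 3 × 2 = 1,058,400 bytes/s.
File B: 96,000 × 1 × 8 = 768,000 bytes/s.
File A is larger; ratio = 1,121,904,000 / 814,080,000 = 1.38.

File A, by a factor of 1.38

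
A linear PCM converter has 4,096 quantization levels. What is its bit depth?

12 bits

log2(4,096) = 12.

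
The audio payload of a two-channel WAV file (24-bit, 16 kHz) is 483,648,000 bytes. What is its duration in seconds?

Byte rate = 16,000 × 3 × 2 = 96,000 bytes/s.
Duration = 483,648,000 / 96,000 = 5,038 s.

5,038 seconds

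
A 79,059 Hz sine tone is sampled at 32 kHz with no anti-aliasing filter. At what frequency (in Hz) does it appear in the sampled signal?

15,059 Hz

Nyquist = 32,000/2 = 16,000 Hz; 79,059 Hz exceeds it.
Alias = |79,059 − 2×32,000| = |79,059 − 64,000| = 15,059 Hz.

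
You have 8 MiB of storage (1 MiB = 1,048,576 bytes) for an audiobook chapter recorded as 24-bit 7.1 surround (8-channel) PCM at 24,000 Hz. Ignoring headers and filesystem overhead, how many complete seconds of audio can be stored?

Uncompressed byte rate = 24,000 × 3 × 8 = 576,000 bytes/s.
Capacity = 8 × 1,048,576 = 8,388,608 bytes.
8,388,608 / 576,000 ≈ 14.56 s → 14 seconds.

14 seconds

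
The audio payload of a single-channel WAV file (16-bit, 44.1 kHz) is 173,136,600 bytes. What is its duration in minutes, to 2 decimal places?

32.72 minutes

Byte rate = 44,100 × 2 × 1 = 88,200 bytes/s.
Duration = 173,136,600 / 88,200 = 1,963 s.
1,963 s / 60 = 32.72 minutes.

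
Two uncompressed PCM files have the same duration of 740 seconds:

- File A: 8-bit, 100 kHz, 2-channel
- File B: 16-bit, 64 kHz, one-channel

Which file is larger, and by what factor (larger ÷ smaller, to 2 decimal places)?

File A, by a factor of 1.56

File A: 100,000 × 1 × 2 = 200,000 bytes/s.
File B: 64,000 × 2 × 1 = 128,000 bytes/s.
File A is larger; ratio = 148,000,000 / 94,720,000 = 1.56.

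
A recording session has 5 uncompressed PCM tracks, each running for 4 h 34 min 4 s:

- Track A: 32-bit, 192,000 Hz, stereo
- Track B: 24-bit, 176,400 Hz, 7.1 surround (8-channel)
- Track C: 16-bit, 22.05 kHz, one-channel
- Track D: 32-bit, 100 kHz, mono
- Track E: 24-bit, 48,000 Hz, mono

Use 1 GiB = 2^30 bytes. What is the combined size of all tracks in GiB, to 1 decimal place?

4 h 34 min 4 s = 16,444 s.
Track A: 192,000 × 16,444 × 4 × 2 = 25,257,984,000 bytes.
Track B: 176,400 × 16,444 × 3 × 8 = 69,617,318,400 bytes.
Track C: 22,050 × 16,444 × 2 × 1 = 725,180,400 bytes.
Track D: 100,000 × 16,444 × 4 × 1 = 6,577,600,000 bytes.
Track E: 48,000 × 16,444 × 3 × 1 = 2,367,936,000 bytes.
Total = 104,546,018,800 bytes = 97.4 GiB.

97.4 GiB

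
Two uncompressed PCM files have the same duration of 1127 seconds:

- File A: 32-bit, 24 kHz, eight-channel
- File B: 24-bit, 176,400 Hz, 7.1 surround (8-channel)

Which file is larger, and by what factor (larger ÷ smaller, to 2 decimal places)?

File B, by a factor of 5.51

File A: 24,000 × 4 × 8 = 768,000 bytes/s.
File B: 176,400 × 3 × 8 = 4,233,600 bytes/s.
File B is larger; ratio = 4,771,267,200 / 865,536,000 = 5.51.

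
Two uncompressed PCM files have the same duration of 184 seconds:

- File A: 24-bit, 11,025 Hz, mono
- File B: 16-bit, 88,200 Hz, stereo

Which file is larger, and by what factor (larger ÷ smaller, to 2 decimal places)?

File B, by a factor of 10.67

File A: 11,025 × 3 × 1 = 33,075 bytes/s.
File B: 88,200 × 2 × 2 = 352,800 bytes/s.
File B is larger; ratio = 64,915,200 / 6,085,800 = 10.67.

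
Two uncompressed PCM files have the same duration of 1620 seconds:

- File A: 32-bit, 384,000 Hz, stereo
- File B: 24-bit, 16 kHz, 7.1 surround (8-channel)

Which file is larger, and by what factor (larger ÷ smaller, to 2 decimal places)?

File A: 384,000 × 4 × 2 = 3,072,000 bytes/s.
File B: 16,000 × 3 × 8 = 384,000 bytes/s.
File A is larger; ratio = 4,976,640,000 / 622,080,000 = 8.00.

File A, by a factor of 8.00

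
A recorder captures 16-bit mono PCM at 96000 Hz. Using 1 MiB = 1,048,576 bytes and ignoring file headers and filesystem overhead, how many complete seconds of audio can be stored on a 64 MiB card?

349 seconds

Uncompressed byte rate = 96,000 × 2 × 1 = 192,000 bytes/s.
Capacity = 64 × 1,048,576 = 67,108,864 bytes.
67,108,864 / 192,000 ≈ 349.53 s → 349 seconds.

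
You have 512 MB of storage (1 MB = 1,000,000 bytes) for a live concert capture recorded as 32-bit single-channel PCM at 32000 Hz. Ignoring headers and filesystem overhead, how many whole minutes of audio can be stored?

66 minutes

Uncompressed byte rate = 32,000 × 4 × 1 = 128,000 bytes/s.
Capacity = 512 × 1,000,000 = 512,000,000 bytes.
512,000,000 / 128,000 ≈ 4000 s → 66 minutes.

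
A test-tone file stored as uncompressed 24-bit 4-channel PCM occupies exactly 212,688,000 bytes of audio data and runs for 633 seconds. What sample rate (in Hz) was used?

Bytes = sample_rate × seconds × bytes_per_sample × channels.
sample_rate = 212,688,000 / (633 × 3 × 4) = 212,688,000 / 7,596 = 28,000 Hz.

28,000 Hz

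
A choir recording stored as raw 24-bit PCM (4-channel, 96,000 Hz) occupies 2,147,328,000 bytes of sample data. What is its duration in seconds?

1,864 seconds

Byte rate = 96,000 × 3 × 4 = 1,152,000 bytes/s.
Duration = 2,147,328,000 / 1,152,000 = 1,864 s.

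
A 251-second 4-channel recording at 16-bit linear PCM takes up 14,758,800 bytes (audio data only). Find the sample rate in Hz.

Bytes = sample_rate × seconds × bytes_per_sample × channels.
sample_rate = 14,758,800 / (251 × 2 × 4) = 14,758,800 / 2,008 = 7,350 Hz.

7,350 Hz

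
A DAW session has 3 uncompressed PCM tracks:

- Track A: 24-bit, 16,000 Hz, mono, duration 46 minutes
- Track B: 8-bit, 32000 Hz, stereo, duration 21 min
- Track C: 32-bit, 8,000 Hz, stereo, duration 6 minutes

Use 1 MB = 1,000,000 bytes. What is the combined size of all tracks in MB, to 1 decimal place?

Track A: 46 minutes = 2,760 s; 16,000 × 2,760 × 3 × 1 = 132,480,000 bytes.
Track B: 21 min = 1,260 s; 32,000 × 1,260 × 1 × 2 = 80,640,000 bytes.
Track C: 6 minutes = 360 s; 8,000 × 360 × 4 × 2 = 23,040,000 bytes.
Total = 236,160,000 bytes = 236.2 MB.

236.2 MB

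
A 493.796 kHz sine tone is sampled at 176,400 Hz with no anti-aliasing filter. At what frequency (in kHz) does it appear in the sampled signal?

Nyquist = 176,400/2 = 88,200 Hz; 493,796 Hz exceeds it.
Alias = |493,796 − 3×176,400| = |493,796 − 529,200| = 35,404 Hz = 35.404 kHz.

35.404 kHz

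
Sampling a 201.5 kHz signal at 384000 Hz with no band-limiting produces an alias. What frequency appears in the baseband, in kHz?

Nyquist = 384,000/2 = 192,000 Hz; 201,500 Hz exceeds it.
Alias = |201,500 − 1×384,000| = |201,500 − 384,000| = 182,500 Hz = 182.5 kHz.

182.5 kHz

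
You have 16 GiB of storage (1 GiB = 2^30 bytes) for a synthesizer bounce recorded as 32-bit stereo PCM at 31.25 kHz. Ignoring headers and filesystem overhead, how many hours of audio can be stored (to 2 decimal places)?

Uncompressed byte rate = 31,250 × 4 × 2 = 250,000 bytes/s.
Capacity = 16 × 1,073,741,824 = 17,179,869,184 bytes.
17,179,869,184 / 250,000 ≈ 68719.48 s → 19.09 hours.

19.09 hours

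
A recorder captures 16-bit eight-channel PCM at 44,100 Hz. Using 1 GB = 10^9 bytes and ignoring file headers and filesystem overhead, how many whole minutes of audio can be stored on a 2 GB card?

47 minutes

Uncompressed byte rate = 44,100 × 2 × 8 = 705,600 bytes/s.
Capacity = 2 × 1,000,000,000 = 2,000,000,000 bytes.
2,000,000,000 / 705,600 ≈ 2834.47 s → 47 minutes.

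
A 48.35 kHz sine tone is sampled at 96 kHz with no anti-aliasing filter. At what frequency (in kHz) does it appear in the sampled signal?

47.65 kHz

Nyquist = 96,000/2 = 48,000 Hz; 48,350 Hz exceeds it.
Alias = |48,350 − 1×96,000| = |48,350 − 96,000| = 47,650 Hz = 47.65 kHz.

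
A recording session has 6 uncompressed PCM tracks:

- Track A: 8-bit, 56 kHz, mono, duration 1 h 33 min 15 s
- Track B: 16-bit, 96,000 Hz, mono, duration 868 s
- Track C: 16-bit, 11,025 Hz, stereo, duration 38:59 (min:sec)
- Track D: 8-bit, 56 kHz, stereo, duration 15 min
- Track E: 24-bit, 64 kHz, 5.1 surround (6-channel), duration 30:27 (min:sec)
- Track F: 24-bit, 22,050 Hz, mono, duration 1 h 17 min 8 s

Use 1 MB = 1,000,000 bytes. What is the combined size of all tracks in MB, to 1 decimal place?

3094.8 MB

Track A: 1 h 33 min 15 s = 5,595 s; 56,000 × 5,595 × 1 × 1 = 313,320,000 bytes.
Track B: 96,000 × 868 × 2 × 1 = 166,656,000 bytes.
Track C: 38:59 (min:sec) = 2,339 s; 11,025 × 2,339 × 2 × 2 = 103,149,900 bytes.
Track D: 15 min = 900 s; 56,000 × 900 × 1 × 2 = 100,800,000 bytes.
Track E: 30:27 (min:sec) = 1,827 s; 64,000 × 1,827 × 3 × 6 = 2,104,704,000 bytes.
Track F: 1 h 17 min 8 s = 4,628 s; 22,050 × 4,628 × 3 × 1 = 306,142,200 bytes.
Total = 3,094,772,100 bytes = 3094.8 MB.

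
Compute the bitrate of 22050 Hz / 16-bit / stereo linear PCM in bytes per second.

Bit rate = 22,050 × 16 × 2 = 705,600 bits/s.
705,600 / 8 = 88,200 bytes/s.

88,200 bytes/s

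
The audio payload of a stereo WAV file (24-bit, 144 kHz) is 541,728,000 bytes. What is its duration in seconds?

627 seconds

Byte rate = 144,000 × 3 × 2 = 864,000 bytes/s.
Duration = 541,728,000 / 864,000 = 627 s.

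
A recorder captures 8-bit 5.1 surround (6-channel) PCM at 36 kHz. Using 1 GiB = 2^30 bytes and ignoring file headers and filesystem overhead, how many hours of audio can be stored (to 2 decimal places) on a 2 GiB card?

2.76 hours

Uncompressed byte rate = 36,000 × 1 × 6 = 216,000 bytes/s.
Capacity = 2 × 1,073,741,824 = 2,147,483,648 bytes.
2,147,483,648 / 216,000 ≈ 9942.05 s → 2.76 hours.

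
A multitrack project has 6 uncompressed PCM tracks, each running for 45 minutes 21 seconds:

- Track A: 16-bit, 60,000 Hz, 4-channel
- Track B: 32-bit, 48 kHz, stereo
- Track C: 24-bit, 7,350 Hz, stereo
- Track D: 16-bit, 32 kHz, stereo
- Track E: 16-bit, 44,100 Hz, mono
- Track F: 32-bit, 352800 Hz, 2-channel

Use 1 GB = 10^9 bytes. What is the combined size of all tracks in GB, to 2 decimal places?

45 minutes 21 seconds = 2,721 s.
Track A: 60,000 × 2,721 × 2 × 4 = 1,306,080,000 bytes.
Track B: 48,000 × 2,721 × 4 × 2 = 1,044,864,000 bytes.
Track C: 7,350 × 2,721 × 3 × 2 = 119,996,100 bytes.
Track D: 32,000 × 2,721 × 2 × 2 = 348,288,000 bytes.
Track E: 44,100 × 2,721 × 2 × 1 = 239,992,200 bytes.
Track F: 352,800 × 2,721 × 4 × 2 = 7,679,750,400 bytes.
Total = 10,738,970,700 bytes = 10.74 GB.

10.74 GB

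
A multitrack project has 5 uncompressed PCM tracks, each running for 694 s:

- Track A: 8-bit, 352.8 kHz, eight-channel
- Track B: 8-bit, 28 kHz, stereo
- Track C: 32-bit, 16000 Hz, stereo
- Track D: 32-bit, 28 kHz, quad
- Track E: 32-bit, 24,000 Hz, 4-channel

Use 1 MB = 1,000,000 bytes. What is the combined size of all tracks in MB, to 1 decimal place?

Track A: 352,800 × 694 × 1 × 8 = 1,958,745,600 bytes.
Track B: 28,000 × 694 × 1 × 2 = 38,864,000 bytes.
Track C: 16,000 × 694 × 4 × 2 = 88,832,000 bytes.
Track D: 28,000 × 694 × 4 × 4 = 310,912,000 bytes.
Track E: 24,000 × 694 × 4 × 4 = 266,496,000 bytes.
Total = 2,663,849,600 bytes = 2663.8 MB.

2663.8 MB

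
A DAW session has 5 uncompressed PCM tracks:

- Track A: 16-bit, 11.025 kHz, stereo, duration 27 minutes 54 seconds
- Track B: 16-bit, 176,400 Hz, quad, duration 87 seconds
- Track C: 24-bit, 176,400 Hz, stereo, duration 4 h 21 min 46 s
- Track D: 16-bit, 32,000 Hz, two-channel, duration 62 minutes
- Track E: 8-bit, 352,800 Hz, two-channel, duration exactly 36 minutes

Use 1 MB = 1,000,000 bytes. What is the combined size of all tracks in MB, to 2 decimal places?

18820.08 MB

Track A: 27 minutes 54 seconds = 1,674 s; 11,025 × 1,674 × 2 × 2 = 73,823,400 bytes.
Track B: 176,400 × 87 × 2 × 4 = 122,774,400 bytes.
Track C: 4 h 21 min 46 s = 15,706 s; 176,400 × 15,706 × 3 × 2 = 16,623,230,400 bytes.
Track D: 62 minutes = 3,720 s; 32,000 × 3,720 × 2 × 2 = 476,160,000 bytes.
Track E: exactly 36 minutes = 2,160 s; 352,800 × 2,160 × 1 × 2 = 1,524,096,000 bytes.
Total = 18,820,084,200 bytes = 18820.08 MB.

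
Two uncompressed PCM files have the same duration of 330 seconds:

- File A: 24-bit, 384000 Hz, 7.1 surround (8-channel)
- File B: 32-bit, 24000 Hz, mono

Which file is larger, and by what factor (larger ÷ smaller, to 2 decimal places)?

File A, by a factor of 96.00

File A: 384,000 × 3 × 8 = 9,216,000 bytes/s.
File B: 24,000 × 4 × 1 = 96,000 bytes/s.
File A is larger; ratio = 3,041,280,000 / 31,680,000 = 96.00.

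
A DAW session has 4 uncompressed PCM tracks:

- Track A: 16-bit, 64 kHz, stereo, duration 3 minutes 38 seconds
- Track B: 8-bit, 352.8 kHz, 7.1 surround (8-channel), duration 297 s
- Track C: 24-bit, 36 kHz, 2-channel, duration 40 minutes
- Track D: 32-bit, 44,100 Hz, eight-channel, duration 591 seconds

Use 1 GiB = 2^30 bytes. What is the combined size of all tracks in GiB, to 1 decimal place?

2.1 GiB

Track A: 3 minutes 38 seconds = 218 s; 64,000 × 218 × 2 × 2 = 55,808,000 bytes.
Track B: 352,800 × 297 × 1 × 8 = 838,252,800 bytes.
Track C: 40 minutes = 2,400 s; 36,000 × 2,400 × 3 × 2 = 518,400,000 bytes.
Track D: 44,100 × 591 × 4 × 8 = 834,019,200 bytes.
Total = 2,246,480,000 bytes = 2.1 GiB.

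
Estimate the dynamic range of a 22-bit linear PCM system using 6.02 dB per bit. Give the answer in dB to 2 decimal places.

132.44 dB

22 × 6.02 = 132.44 dB.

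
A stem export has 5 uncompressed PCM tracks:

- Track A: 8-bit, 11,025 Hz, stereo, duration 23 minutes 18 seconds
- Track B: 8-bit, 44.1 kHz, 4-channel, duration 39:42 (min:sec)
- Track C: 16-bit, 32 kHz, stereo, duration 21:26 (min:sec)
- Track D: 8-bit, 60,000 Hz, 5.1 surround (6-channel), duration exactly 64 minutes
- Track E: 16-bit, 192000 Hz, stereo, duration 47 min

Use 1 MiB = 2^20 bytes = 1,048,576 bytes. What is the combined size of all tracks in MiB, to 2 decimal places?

Track A: 23 minutes 18 seconds = 1,398 s; 11,025 × 1,398 × 1 × 2 = 30,825,900 bytes.
Track B: 39:42 (min:sec) = 2,382 s; 44,100 × 2,382 × 1 × 4 = 420,184,800 bytes.
Track C: 21:26 (min:sec) = 1,286 s; 32,000 × 1,286 × 2 × 2 = 164,608,000 bytes.
Track D: exactly 64 minutes = 3,840 s; 60,000 × 3,840 × 1 × 6 = 1,382,400,000 bytes.
Track E: 47 min = 2,820 s; 192,000 × 2,820 × 2 × 2 = 2,165,760,000 bytes.
Total = 4,163,778,700 bytes = 3970.89 MiB.

3970.89 MiB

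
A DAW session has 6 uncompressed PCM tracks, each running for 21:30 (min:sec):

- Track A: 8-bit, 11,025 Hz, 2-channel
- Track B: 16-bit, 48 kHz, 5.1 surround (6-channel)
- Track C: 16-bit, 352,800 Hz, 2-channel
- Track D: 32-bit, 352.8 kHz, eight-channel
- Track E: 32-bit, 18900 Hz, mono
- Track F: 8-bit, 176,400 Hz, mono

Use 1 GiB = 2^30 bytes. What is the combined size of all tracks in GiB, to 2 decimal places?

21:30 (min:sec) = 1,290 s.
Track A: 11,025 × 1,290 × 1 × 2 = 28,444,500 bytes.
Track B: 48,000 × 1,290 × 2 × 6 = 743,040,000 bytes.
Track C: 352,800 × 1,290 × 2 × 2 = 1,820,448,000 bytes.
Track D: 352,800 × 1,290 × 4 × 8 = 14,563,584,000 bytes.
Track E: 18,900 × 1,290 × 4 × 1 = 97,524,000 bytes.
Track F: 176,400 × 1,290 × 1 × 1 = 227,556,000 bytes.
Total = 17,480,596,500 bytes = 16.28 GiB.

16.28 GiB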